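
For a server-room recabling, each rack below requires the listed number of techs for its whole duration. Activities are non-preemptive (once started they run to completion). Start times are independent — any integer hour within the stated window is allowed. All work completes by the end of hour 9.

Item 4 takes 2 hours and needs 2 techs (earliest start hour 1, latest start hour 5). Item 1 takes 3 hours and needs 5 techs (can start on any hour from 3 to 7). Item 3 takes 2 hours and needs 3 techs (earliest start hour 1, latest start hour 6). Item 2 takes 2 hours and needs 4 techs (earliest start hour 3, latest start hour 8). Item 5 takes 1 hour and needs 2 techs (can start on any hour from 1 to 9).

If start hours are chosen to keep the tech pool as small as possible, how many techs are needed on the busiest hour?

5

Early-start (Item 4@1, Item 1@3, Item 3@1, Item 2@3, Item 5@1) gives peak 9: h1:7  h2:5  h3:9  h4:9  h5:5  h6:0  h7:0  h8:0  h9:0.
Shift Item 2→6, Item 5→8.
Schedule Item 4@1, Item 1@3, Item 3@1, Item 2@6, Item 5@8: h1:5  h2:5  h3:5  h4:5  h5:5  h6:4  h7:4  h8:2  h9:0 — peak 5.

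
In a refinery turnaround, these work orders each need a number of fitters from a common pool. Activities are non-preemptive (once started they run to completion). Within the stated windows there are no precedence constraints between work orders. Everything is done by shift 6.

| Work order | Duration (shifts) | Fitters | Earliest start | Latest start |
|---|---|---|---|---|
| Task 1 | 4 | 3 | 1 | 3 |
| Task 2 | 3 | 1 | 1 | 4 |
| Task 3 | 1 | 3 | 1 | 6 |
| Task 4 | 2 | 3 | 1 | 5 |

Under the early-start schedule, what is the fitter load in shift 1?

10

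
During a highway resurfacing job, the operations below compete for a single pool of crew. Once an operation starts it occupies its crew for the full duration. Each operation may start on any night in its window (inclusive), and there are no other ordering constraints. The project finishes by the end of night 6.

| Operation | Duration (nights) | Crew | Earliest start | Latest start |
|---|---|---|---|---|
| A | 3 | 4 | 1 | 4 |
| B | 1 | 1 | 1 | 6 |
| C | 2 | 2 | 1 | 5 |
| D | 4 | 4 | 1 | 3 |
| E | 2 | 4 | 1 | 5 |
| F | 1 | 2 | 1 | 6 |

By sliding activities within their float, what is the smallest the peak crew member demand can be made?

Early-start (A@1, B@1, C@1, D@1, E@1, F@1) gives peak 17: n1:17  n2:14  n3:8  n4:4  n5:0  n6:0.
Shift D→3, E→4, F→2.
Schedule A@1, B@1, C@1, D@3, E@4, F@2: n1:7  n2:8  n3:8  n4:8  n5:8  n6:4 — peak 8.
Total crew member-nights = 43 over 6 nights ⇒ peak ≥ ⌈43/6⌉ = 8, so 8 is optimal.

8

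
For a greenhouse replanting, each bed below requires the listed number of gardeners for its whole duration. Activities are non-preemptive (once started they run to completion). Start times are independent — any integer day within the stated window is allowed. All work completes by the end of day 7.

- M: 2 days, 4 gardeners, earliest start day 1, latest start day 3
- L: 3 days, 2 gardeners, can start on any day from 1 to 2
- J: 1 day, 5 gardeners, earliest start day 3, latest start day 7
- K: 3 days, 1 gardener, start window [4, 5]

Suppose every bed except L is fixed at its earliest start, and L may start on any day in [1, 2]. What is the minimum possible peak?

7

L@1: d1:6  d2:6  d3:7  d4:1  d5:1  d6:1  d7:0 → peak 7
L@2: d1:4  d2:6  d3:7  d4:3  d5:1  d6:1  d7:0 → peak 7
Best is L@1, peak 7.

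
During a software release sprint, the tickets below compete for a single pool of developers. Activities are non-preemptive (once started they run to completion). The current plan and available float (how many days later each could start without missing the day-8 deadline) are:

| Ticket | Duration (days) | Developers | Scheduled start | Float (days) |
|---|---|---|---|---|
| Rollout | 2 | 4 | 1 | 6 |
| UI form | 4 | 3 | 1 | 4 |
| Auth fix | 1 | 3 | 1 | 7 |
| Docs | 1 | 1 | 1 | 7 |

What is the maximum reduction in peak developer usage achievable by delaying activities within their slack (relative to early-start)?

Early-start peak: d1:11  d2:7  d3:3  d4:3  d5:0  d6:0  d7:0  d8:0 ⇒ 11.
Leveled (Rollout@1, UI form@3, Auth fix@7, Docs@3): d1:4  d2:4  d3:4  d4:3  d5:3  d6:3  d7:3  d8:0 ⇒ 4.
Reduction 11 − 4 = 7.

7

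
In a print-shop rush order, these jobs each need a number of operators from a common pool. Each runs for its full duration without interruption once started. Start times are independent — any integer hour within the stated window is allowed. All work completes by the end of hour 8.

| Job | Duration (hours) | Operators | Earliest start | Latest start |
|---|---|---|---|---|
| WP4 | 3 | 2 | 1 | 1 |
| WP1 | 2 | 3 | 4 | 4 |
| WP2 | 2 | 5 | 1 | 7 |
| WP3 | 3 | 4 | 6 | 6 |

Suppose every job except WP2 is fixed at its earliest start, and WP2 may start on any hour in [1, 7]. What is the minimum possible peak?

WP2@1: h1:7  h2:7  h3:2  h4:3  h5:3  h6:4  h7:4  h8:4 → peak 7
WP2@2: h1:2  h2:7  h3:7  h4:3  h5:3  h6:4  h7:4  h8:4 → peak 7
WP2@3: h1:2  h2:2  h3:7  h4:8  h5:3  h6:4  h7:4  h8:4 → peak 8
WP2@4: h1:2  h2:2  h3:2  h4:8  h5:8  h6:4  h7:4  h8:4 → peak 8
WP2@5: h1:2  h2:2  h3:2  h4:3  h5:8  h6:9  h7:4  h8:4 → peak 9
WP2@6: h1:2  h2:2  h3:2  h4:3  h5:3  h6:9  h7:9  h8:4 → peak 9
WP2@7: h1:2  h2:2  h3:2  h4:3  h5:3  h6:4  h7:9  h8:9 → peak 9
Best is WP2@1, peak 7.

7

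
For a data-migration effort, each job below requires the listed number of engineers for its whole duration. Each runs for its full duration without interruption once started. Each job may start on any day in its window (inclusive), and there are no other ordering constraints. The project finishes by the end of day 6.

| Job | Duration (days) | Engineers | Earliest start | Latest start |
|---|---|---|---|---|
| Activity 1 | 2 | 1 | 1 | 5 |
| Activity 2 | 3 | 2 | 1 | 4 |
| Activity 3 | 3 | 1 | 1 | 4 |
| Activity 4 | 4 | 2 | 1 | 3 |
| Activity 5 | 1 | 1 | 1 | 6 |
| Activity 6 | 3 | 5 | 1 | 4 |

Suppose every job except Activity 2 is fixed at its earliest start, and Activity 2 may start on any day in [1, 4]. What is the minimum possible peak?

10

Activity 2@1: d1:12  d2:11  d3:10  d4:2  d5:0  d6:0 → peak 12
Activity 2@2: d1:10  d2:11  d3:10  d4:4  d5:0  d6:0 → peak 11
Activity 2@3: d1:10  d2:9  d3:10  d4:4  d5:2  d6:0 → peak 10
Activity 2@4: d1:10  d2:9  d3:8  d4:4  d5:2  d6:2 → peak 10
Best is Activity 2@3, peak 10.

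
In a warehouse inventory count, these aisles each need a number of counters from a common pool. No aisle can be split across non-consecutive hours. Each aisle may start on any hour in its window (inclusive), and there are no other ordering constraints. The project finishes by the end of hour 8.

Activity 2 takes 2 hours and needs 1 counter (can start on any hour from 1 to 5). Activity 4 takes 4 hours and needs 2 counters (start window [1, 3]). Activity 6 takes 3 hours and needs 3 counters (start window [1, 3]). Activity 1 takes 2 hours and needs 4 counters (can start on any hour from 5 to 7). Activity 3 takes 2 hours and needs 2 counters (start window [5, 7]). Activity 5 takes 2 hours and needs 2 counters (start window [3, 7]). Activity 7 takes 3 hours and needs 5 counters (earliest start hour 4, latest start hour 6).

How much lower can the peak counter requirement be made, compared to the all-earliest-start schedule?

4

Early-start peak: h1:6  h2:6  h3:7  h4:9  h5:11  h6:11  h7:0  h8:0 ⇒ 11.
Leveled (Activity 2@1, Activity 4@1, Activity 6@1, Activity 1@7, Activity 3@5, Activity 5@7, Activity 7@4): h1:6  h2:6  h3:5  h4:7  h5:7  h6:7  h7:6  h8:6 ⇒ 7.
Reduction 11 − 7 = 4.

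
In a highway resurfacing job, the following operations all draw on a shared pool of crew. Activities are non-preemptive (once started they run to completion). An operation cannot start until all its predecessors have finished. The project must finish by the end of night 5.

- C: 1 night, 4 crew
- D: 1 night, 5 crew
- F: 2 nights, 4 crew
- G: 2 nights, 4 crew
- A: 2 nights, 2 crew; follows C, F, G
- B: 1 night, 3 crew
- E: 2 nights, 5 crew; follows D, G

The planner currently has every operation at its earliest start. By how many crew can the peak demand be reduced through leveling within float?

Early-start peak: n1:20  n2:8  n3:7  n4:7  n5:0 ⇒ 20.
Leveled (C@1, D@1, F@2, G@2, A@4, B@4, E@4): n1:9  n2:8  n3:8  n4:10  n5:7 ⇒ 10.
Reduction 20 − 10 = 10.

10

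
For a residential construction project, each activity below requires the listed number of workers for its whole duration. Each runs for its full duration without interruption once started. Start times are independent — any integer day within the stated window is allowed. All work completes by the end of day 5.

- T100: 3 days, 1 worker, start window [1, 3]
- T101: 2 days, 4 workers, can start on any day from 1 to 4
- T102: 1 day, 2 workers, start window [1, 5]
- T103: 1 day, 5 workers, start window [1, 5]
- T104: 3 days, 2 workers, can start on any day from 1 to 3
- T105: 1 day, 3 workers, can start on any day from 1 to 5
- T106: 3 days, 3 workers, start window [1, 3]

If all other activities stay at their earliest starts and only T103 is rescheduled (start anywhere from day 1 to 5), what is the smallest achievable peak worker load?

T103@1: d1:20  d2:10  d3:6  d4:0  d5:0 → peak 20
T103@2: d1:15  d2:15  d3:6  d4:0  d5:0 → peak 15
T103@3: d1:15  d2:10  d3:11  d4:0  d5:0 → peak 15
T103@4: d1:15  d2:10  d3:6  d4:5  d5:0 → peak 15
T103@5: d1:15  d2:10  d3:6  d4:0  d5:5 → peak 15
Best is T103@2, peak 15.

15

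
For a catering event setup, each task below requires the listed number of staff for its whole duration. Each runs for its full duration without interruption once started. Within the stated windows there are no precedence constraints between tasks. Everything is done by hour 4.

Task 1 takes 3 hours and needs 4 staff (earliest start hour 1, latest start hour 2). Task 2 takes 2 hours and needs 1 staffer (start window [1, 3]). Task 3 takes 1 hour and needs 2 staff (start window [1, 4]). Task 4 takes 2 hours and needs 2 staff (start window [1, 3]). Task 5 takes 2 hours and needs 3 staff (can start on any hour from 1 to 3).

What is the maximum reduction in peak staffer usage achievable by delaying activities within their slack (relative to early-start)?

5

Early-start peak: h1:12  h2:10  h3:4  h4:0 ⇒ 12.
Leveled (Task 1@1, Task 2@1, Task 3@4, Task 4@1, Task 5@3): h1:7  h2:7  h3:7  h4:5 ⇒ 7.
Reduction 12 − 7 = 5.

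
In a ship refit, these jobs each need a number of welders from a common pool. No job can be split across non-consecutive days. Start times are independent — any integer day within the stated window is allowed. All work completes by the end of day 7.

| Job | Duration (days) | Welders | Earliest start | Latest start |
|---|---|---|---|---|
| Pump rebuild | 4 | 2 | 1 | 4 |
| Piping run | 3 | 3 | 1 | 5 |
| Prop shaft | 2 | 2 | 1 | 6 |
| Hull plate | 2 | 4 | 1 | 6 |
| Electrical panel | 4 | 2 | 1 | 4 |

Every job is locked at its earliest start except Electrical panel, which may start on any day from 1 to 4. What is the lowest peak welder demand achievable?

11

Electrical panel@1: d1:13  d2:13  d3:7  d4:4  d5:0  d6:0  d7:0 → peak 13
Electrical panel@2: d1:11  d2:13  d3:7  d4:4  d5:2  d6:0  d7:0 → peak 13
Electrical panel@3: d1:11  d2:11  d3:7  d4:4  d5:2  d6:2  d7:0 → peak 11
Electrical panel@4: d1:11  d2:11  d3:5  d4:4  d5:2  d6:2  d7:2 → peak 11
Best is Electrical panel@3, peak 11.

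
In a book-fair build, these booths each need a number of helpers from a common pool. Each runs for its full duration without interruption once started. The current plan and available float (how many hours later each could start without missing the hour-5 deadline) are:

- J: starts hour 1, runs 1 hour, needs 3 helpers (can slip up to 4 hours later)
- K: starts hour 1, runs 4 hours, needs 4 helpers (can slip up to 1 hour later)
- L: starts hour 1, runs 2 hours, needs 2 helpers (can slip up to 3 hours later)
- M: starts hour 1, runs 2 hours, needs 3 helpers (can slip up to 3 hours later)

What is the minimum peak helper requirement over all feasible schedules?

7

Early-start (J@1, K@1, L@1, M@1) gives peak 12: h1:12  h2:9  h3:4  h4:4  h5:0.
Shift L→2, M→4.
Schedule J@1, K@1, L@2, M@4: h1:7  h2:6  h3:6  h4:7  h5:3 — peak 7.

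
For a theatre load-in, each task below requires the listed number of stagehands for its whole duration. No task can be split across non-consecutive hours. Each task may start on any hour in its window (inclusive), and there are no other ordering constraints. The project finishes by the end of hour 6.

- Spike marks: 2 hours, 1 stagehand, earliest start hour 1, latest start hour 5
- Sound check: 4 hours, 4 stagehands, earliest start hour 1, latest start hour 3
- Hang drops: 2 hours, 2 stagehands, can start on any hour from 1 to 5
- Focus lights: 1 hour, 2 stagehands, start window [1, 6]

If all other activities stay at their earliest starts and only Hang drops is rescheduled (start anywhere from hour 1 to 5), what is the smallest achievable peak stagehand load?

Hang drops@1: h1:9  h2:7  h3:4  h4:4  h5:0  h6:0 → peak 9
Hang drops@2: h1:7  h2:7  h3:6  h4:4  h5:0  h6:0 → peak 7
Hang drops@3: h1:7  h2:5  h3:6  h4:6  h5:0  h6:0 → peak 7
Hang drops@4: h1:7  h2:5  h3:4  h4:6  h5:2  h6:0 → peak 7
Hang drops@5: h1:7  h2:5  h3:4  h4:4  h5:2  h6:2 → peak 7
Best is Hang drops@2, peak 7.

7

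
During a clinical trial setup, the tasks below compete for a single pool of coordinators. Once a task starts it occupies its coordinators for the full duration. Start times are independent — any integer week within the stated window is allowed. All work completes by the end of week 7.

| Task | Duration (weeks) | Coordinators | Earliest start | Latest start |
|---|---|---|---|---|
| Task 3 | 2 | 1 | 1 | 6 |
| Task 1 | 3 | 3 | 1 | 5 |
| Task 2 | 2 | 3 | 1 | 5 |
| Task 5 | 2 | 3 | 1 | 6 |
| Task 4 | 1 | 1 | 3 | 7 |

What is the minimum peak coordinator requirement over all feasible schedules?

Early-start (Task 3@1, Task 1@1, Task 2@1, Task 5@1, Task 4@3) gives peak 10: w1:10  w2:10  w3:4  w4:0  w5:0  w6:0  w7:0.
Shift Task 2→4, Task 5→6.
Schedule Task 3@1, Task 1@1, Task 2@4, Task 5@6, Task 4@3: w1:4  w2:4  w3:4  w4:3  w5:3  w6:3  w7:3 — peak 4.
Total coordinator-weeks = 24 over 7 weeks ⇒ peak ≥ ⌈24/7⌉ = 4, so 4 is optimal.

4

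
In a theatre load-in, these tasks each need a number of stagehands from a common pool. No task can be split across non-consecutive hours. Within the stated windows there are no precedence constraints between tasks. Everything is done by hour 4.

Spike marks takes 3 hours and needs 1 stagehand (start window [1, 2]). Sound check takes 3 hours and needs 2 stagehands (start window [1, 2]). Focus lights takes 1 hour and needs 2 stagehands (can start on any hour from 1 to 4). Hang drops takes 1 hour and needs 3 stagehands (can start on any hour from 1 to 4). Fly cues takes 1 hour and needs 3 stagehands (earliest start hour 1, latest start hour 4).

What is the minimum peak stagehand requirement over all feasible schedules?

5

Early-start (Spike marks@1, Sound check@1, Focus lights@1, Hang drops@1, Fly cues@1) gives peak 11: h1:11  h2:3  h3:3  h4:0.
Shift Sound check→2, Focus lights→2, Fly cues→4.
Schedule Spike marks@1, Sound check@2, Focus lights@2, Hang drops@1, Fly cues@4: h1:4  h2:5  h3:3  h4:5 — peak 5.
Total stagehand-hours = 17 over 4 hours ⇒ peak ≥ ⌈17/4⌉ = 5, so 5 is optimal.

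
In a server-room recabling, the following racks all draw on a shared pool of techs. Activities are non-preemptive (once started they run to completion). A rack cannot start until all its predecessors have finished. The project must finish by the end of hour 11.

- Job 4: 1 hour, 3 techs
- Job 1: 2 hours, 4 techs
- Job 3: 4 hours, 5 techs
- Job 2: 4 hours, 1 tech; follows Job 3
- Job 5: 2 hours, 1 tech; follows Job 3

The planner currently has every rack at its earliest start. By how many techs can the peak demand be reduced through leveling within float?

7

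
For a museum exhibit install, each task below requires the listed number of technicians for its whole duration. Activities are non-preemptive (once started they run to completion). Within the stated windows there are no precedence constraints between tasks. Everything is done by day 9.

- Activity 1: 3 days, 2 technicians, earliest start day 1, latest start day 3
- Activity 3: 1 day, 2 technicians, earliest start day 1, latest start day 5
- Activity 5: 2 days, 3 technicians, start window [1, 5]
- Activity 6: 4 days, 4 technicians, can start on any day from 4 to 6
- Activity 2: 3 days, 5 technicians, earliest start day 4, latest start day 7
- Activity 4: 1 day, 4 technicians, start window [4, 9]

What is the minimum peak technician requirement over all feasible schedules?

Early-start (Activity 1@1, Activity 3@1, Activity 5@1, Activity 6@4, Activity 2@4, Activity 4@4) gives peak 13: d1:7  d2:5  d3:2  d4:13  d5:9  d6:9  d7:4  d8:0  d9:0.
Shift Activity 4→7.
Schedule Activity 1@1, Activity 3@1, Activity 5@1, Activity 6@4, Activity 2@4, Activity 4@7: d1:7  d2:5  d3:2  d4:9  d5:9  d6:9  d7:8  d8:0  d9:0 — peak 9.

9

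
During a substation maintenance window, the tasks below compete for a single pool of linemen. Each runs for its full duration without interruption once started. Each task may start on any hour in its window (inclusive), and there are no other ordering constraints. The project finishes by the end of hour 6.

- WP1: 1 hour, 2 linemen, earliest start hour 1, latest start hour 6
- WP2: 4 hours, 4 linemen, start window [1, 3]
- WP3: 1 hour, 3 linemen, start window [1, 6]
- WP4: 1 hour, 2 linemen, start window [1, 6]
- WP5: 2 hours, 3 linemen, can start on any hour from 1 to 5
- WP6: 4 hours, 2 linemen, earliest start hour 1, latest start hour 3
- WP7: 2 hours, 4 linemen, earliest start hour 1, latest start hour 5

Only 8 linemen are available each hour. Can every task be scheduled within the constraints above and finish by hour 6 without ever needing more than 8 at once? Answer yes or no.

yes

Schedule WP1@1, WP2@3, WP3@2, WP4@3, WP5@1, WP6@1, WP7@5: h1:7  h2:8  h3:8  h4:6  h5:8  h6:8 — peak 8 ≤ 8.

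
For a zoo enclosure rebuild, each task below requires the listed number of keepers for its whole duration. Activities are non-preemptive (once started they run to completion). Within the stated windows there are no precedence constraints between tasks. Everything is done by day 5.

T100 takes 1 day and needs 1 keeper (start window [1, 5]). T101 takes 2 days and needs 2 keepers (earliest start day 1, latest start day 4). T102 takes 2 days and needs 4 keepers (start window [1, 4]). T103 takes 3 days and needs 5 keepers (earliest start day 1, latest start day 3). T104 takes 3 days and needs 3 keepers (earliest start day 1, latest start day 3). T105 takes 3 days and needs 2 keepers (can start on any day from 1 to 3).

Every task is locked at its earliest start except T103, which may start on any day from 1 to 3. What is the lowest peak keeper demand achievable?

12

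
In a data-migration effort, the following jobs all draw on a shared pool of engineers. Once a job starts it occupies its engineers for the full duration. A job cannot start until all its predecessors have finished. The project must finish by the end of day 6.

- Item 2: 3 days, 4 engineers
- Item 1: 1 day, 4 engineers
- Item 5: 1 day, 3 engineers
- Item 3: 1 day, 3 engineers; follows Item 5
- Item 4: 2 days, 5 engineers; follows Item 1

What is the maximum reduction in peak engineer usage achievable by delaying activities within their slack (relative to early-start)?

Early-start peak: d1:11  d2:12  d3:9  d4:0  d5:0  d6:0 ⇒ 12.
Leveled (Item 2@1, Item 1@4, Item 5@1, Item 3@2, Item 4@5): d1:7  d2:7  d3:4  d4:4  d5:5  d6:5 ⇒ 7.
Reduction 12 − 7 = 5.

5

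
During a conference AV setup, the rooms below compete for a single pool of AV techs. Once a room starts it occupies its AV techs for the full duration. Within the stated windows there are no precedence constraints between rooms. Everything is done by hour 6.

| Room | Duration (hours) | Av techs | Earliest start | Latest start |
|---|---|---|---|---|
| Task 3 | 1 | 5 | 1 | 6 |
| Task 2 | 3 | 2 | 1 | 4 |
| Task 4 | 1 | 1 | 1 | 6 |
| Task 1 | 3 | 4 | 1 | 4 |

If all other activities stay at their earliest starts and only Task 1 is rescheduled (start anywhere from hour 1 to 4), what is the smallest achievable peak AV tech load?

Task 1@1: h1:12  h2:6  h3:6  h4:0  h5:0  h6:0 → peak 12
Task 1@2: h1:8  h2:6  h3:6  h4:4  h5:0  h6:0 → peak 8
Task 1@3: h1:8  h2:2  h3:6  h4:4  h5:4  h6:0 → peak 8
Task 1@4: h1:8  h2:2  h3:2  h4:4  h5:4  h6:4 → peak 8
Best is Task 1@2, peak 8.

8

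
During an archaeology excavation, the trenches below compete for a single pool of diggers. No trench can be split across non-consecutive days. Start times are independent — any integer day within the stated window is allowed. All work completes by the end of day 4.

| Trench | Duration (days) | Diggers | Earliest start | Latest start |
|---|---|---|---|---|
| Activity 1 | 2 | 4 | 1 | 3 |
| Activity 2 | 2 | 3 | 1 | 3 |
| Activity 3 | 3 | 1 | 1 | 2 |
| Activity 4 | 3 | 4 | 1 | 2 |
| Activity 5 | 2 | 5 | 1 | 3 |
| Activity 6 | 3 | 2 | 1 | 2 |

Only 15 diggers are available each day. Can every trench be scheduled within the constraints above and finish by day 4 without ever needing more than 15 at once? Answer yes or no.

Schedule Activity 1@1, Activity 2@1, Activity 3@1, Activity 4@1, Activity 5@3, Activity 6@1: d1:14  d2:14  d3:12  d4:5 — peak 14 ≤ 15.

yes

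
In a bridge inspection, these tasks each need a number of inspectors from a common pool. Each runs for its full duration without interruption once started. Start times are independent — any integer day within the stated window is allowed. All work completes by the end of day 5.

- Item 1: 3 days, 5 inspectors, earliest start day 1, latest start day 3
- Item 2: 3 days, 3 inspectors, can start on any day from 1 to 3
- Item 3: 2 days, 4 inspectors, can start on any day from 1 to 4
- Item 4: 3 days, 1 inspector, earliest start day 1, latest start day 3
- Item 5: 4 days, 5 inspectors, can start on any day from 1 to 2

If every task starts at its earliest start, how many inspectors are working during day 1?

18

At early start, day 1 has: Item 1, Item 2, Item 3, Item 4, Item 5.
Demand: 5 + 3 + 4 + 1 + 5 = 18.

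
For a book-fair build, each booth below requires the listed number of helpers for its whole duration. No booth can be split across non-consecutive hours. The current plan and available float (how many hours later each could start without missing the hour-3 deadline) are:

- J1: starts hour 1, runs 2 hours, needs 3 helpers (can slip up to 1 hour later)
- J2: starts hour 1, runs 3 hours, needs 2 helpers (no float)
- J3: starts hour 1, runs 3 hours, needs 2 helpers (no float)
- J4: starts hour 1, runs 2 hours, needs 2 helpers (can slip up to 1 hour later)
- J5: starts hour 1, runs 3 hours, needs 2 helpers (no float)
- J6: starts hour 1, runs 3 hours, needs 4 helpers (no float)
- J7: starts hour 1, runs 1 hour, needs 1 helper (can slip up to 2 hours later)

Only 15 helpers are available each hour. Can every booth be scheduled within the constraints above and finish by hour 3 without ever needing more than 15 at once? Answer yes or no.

Schedule J1@1, J2@1, J3@1, J4@1, J5@1, J6@1, J7@3: h1:15  h2:15  h3:11 — peak 15 ≤ 15.

yes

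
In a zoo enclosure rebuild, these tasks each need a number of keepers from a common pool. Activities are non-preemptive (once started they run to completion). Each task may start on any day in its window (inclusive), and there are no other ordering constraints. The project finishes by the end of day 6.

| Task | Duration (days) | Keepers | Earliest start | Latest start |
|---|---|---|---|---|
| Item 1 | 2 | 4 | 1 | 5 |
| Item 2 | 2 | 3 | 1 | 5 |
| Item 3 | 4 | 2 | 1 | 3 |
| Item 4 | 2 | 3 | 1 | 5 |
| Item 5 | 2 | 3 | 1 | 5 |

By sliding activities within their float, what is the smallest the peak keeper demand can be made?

Early-start (Item 1@1, Item 2@1, Item 3@1, Item 4@1, Item 5@1) gives peak 15: d1:15  d2:15  d3:2  d4:2  d5:0  d6:0.
Shift Item 2→3, Item 4→5, Item 5→5.
Schedule Item 1@1, Item 2@3, Item 3@1, Item 4@5, Item 5@5: d1:6  d2:6  d3:5  d4:5  d5:6  d6:6 — peak 6.
Total keeper-days = 34 over 6 days ⇒ peak ≥ ⌈34/6⌉ = 6, so 6 is optimal.

6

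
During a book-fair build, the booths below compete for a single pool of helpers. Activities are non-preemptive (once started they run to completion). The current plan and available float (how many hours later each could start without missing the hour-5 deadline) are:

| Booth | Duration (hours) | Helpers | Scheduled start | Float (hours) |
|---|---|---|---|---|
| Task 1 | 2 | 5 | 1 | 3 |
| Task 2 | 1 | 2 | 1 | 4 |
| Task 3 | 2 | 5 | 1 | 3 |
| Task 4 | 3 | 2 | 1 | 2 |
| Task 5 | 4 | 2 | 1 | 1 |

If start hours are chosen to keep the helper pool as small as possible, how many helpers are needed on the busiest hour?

9

Early-start (Task 1@1, Task 2@1, Task 3@1, Task 4@1, Task 5@1) gives peak 16: h1:16  h2:14  h3:4  h4:2  h5:0.
Shift Task 3→3, Task 5→2.
Schedule Task 1@1, Task 2@1, Task 3@3, Task 4@1, Task 5@2: h1:9  h2:9  h3:9  h4:7  h5:2 — peak 9.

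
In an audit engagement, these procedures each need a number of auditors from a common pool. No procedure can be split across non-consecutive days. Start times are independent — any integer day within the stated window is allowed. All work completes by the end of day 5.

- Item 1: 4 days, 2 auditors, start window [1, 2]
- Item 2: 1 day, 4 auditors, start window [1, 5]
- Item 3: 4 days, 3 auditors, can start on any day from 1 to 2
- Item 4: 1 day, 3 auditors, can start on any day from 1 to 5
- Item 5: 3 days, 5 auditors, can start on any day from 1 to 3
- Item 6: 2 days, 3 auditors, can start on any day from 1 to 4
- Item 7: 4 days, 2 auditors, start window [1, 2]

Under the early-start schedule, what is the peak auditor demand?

Early-start schedule: Item 1@1, Item 2@1, Item 3@1, Item 4@1, Item 5@1, Item 6@1, Item 7@1.
Load per day: day 1: 22, day 2: 15, day 3: 12, day 4: 7, day 5: 0.
Peak is 22.

22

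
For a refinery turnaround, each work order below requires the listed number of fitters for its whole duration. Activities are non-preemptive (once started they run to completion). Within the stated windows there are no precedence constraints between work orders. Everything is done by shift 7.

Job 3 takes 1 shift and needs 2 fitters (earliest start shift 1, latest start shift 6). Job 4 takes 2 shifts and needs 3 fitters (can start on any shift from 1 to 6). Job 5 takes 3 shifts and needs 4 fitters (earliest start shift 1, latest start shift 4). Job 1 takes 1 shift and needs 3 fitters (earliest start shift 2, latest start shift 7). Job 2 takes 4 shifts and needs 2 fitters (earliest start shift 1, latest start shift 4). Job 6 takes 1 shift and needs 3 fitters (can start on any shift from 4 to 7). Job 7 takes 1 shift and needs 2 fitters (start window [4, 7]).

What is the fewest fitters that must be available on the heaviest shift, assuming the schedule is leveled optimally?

Early-start (Job 3@1, Job 4@1, Job 5@1, Job 1@2, Job 2@1, Job 6@4, Job 7@4) gives peak 12: s1:11  s2:12  s3:6  s4:7  s5:0  s6:0  s7:0.
Shift Job 5→3, Job 2→3, Job 6→6, Job 7→7.
Schedule Job 3@1, Job 4@1, Job 5@3, Job 1@2, Job 2@3, Job 6@6, Job 7@7: s1:5  s2:6  s3:6  s4:6  s5:6  s6:5  s7:2 — peak 6.
Total fitter-shifts = 36 over 7 shifts ⇒ peak ≥ ⌈36/7⌉ = 6, so 6 is optimal.

6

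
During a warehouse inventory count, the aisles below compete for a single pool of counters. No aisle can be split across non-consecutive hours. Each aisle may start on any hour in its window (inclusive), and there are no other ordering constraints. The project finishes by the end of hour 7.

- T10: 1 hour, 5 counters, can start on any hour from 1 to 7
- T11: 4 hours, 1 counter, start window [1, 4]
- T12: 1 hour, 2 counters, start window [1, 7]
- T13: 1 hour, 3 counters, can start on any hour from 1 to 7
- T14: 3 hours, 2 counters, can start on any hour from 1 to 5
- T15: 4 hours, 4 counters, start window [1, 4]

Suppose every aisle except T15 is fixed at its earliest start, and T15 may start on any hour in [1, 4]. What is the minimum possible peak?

13

T15@1: h1:17  h2:7  h3:7  h4:5  h5:0  h6:0  h7:0 → peak 17
T15@2: h1:13  h2:7  h3:7  h4:5  h5:4  h6:0  h7:0 → peak 13
T15@3: h1:13  h2:3  h3:7  h4:5  h5:4  h6:4  h7:0 → peak 13
T15@4: h1:13  h2:3  h3:3  h4:5  h5:4  h6:4  h7:4 → peak 13
Best is T15@2, peak 13.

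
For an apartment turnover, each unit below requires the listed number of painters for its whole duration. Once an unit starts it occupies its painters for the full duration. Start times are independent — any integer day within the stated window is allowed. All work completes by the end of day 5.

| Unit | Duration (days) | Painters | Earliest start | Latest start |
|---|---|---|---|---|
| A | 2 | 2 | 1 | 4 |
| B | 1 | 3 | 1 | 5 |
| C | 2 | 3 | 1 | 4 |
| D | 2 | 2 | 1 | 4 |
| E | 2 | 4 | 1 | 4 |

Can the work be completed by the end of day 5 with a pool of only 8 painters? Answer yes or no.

yes

Schedule A@1, B@1, C@2, D@3, E@4: d1:5  d2:5  d3:5  d4:6  d5:4 — peak 6 ≤ 8.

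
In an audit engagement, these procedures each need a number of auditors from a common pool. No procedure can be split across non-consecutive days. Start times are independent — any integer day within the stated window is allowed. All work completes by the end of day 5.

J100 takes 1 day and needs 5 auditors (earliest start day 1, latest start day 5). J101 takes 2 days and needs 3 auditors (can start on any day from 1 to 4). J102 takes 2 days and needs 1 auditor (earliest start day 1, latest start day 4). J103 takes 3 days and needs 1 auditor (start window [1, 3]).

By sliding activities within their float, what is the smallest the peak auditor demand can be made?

5

Early-start (J100@1, J101@1, J102@1, J103@1) gives peak 10: d1:10  d2:5  d3:1  d4:0  d5:0.
Shift J101→2, J102→2, J103→2.
Schedule J100@1, J101@2, J102@2, J103@2: d1:5  d2:5  d3:5  d4:1  d5:0 — peak 5.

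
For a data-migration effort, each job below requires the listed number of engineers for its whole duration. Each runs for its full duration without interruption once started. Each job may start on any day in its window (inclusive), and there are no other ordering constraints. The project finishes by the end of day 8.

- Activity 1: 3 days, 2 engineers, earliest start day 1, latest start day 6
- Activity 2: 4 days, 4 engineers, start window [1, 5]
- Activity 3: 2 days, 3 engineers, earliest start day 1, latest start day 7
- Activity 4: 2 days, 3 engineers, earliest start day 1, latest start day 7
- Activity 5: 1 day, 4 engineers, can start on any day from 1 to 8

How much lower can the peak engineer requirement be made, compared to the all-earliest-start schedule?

10

Early-start peak: d1:16  d2:12  d3:6  d4:4  d5:0  d6:0  d7:0  d8:0 ⇒ 16.
Leveled (Activity 1@1, Activity 2@1, Activity 3@5, Activity 4@5, Activity 5@7): d1:6  d2:6  d3:6  d4:4  d5:6  d6:6  d7:4  d8:0 ⇒ 6.
Reduction 16 − 6 = 10.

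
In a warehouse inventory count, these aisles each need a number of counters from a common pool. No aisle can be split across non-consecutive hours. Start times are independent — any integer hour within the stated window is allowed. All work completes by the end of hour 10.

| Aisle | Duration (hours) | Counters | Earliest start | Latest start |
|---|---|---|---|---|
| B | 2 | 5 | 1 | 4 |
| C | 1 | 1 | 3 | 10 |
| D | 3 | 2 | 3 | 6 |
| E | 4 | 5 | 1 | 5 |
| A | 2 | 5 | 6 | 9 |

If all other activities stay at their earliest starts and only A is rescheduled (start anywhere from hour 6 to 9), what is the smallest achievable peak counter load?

A@6: h1:10  h2:10  h3:8  h4:7  h5:2  h6:5  h7:5  h8:0  h9:0  h10:0 → peak 10
A@7: h1:10  h2:10  h3:8  h4:7  h5:2  h6:0  h7:5  h8:5  h9:0  h10:0 → peak 10
A@8: h1:10  h2:10  h3:8  h4:7  h5:2  h6:0  h7:0  h8:5  h9:5  h10:0 → peak 10
A@9: h1:10  h2:10  h3:8  h4:7  h5:2  h6:0  h7:0  h8:0  h9:5  h10:5 → peak 10
Best is A@6, peak 10.

10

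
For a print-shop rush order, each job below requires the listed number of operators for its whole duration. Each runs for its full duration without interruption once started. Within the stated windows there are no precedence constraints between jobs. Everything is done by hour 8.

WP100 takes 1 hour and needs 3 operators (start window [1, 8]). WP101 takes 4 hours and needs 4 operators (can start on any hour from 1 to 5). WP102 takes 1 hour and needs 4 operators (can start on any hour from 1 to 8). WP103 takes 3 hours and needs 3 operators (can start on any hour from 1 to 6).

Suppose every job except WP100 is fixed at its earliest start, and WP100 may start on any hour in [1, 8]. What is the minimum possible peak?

11

WP100@1: h1:14  h2:7  h3:7  h4:4  h5:0  h6:0  h7:0  h8:0 → peak 14
WP100@2: h1:11  h2:10  h3:7  h4:4  h5:0  h6:0  h7:0  h8:0 → peak 11
WP100@3: h1:11  h2:7  h3:10  h4:4  h5:0  h6:0  h7:0  h8:0 → peak 11
WP100@4: h1:11  h2:7  h3:7  h4:7  h5:0  h6:0  h7:0  h8:0 → peak 11
WP100@5: h1:11  h2:7  h3:7  h4:4  h5:3  h6:0  h7:0  h8:0 → peak 11
WP100@6: h1:11  h2:7  h3:7  h4:4  h5:0  h6:3  h7:0  h8:0 → peak 11
WP100@7: h1:11  h2:7  h3:7  h4:4  h5:0  h6:0  h7:3  h8:0 → peak 11
WP100@8: h1:11  h2:7  h3:7  h4:4  h5:0  h6:0  h7:0  h8:3 → peak 11
Best is WP100@2, peak 11.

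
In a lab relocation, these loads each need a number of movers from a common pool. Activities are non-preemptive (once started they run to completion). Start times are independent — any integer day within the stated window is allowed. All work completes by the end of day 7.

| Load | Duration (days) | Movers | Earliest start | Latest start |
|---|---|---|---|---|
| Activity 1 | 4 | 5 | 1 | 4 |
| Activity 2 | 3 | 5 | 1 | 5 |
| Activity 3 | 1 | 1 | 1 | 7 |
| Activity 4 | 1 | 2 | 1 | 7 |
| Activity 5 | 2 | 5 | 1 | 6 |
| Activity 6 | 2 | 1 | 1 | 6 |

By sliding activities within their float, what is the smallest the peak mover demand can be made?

10

Early-start (Activity 1@1, Activity 2@1, Activity 3@1, Activity 4@1, Activity 5@1, Activity 6@1) gives peak 19: d1:19  d2:16  d3:10  d4:5  d5:0  d6:0  d7:0.
Shift Activity 3→4, Activity 4→4, Activity 5→5, Activity 6→4.
Schedule Activity 1@1, Activity 2@1, Activity 3@4, Activity 4@4, Activity 5@5, Activity 6@4: d1:10  d2:10  d3:10  d4:9  d5:6  d6:5  d7:0 — peak 10.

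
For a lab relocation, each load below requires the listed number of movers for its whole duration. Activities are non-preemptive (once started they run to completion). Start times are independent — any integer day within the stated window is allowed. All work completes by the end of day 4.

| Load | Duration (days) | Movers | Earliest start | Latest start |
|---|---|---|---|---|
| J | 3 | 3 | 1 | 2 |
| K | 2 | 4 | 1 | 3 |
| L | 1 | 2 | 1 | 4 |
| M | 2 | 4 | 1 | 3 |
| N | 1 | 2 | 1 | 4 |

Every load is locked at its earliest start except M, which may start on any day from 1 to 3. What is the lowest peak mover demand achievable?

M@1: d1:15  d2:11  d3:3  d4:0 → peak 15
M@2: d1:11  d2:11  d3:7  d4:0 → peak 11
M@3: d1:11  d2:7  d3:7  d4:4 → peak 11
Best is M@2, peak 11.

11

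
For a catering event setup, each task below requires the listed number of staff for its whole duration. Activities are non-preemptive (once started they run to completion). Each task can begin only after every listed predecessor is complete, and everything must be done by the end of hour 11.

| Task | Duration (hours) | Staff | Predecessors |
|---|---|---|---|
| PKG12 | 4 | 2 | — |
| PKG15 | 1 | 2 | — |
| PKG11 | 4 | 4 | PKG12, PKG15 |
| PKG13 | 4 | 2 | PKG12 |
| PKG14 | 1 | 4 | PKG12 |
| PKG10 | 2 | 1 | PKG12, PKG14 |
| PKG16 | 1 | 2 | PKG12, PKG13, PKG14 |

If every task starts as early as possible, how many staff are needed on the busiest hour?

10

Early-start schedule: PKG12@1, PKG15@1, PKG11@5, PKG13@5, PKG14@5, PKG10@6, PKG16@9.
Load per hour: hour 1: 4, hour 2: 2, hour 3: 2, hour 4: 2, hour 5: 10, hour 6: 7, hour 7: 7, hour 8: 6, hour 9: 2, hour 10: 0, hour 11: 0.
Peak is 10.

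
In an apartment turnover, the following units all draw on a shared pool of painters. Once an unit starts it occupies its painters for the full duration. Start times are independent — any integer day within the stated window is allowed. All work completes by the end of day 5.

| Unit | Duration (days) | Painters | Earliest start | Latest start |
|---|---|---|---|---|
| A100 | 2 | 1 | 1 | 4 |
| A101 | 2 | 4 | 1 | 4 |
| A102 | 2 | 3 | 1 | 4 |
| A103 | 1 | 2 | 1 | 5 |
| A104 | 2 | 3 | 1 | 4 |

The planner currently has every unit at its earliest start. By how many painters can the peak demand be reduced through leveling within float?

7

Early-start peak: d1:13  d2:11  d3:0  d4:0  d5:0 ⇒ 13.
Leveled (A100@1, A101@1, A102@3, A103@3, A104@4): d1:5  d2:5  d3:5  d4:6  d5:3 ⇒ 6.
Reduction 13 − 6 = 7.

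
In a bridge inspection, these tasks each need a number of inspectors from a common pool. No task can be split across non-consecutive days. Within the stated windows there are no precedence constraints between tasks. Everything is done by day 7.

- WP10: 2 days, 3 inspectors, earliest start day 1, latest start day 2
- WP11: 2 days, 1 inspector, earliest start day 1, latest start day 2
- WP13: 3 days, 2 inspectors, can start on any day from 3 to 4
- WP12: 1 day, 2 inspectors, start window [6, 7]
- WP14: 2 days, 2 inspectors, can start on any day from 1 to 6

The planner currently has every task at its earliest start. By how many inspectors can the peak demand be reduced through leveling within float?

2

Early-start peak: d1:6  d2:6  d3:2  d4:2  d5:2  d6:2  d7:0 ⇒ 6.
Leveled (WP10@1, WP11@1, WP13@3, WP12@6, WP14@3): d1:4  d2:4  d3:4  d4:4  d5:2  d6:2  d7:0 ⇒ 4.
Reduction 6 − 4 = 2.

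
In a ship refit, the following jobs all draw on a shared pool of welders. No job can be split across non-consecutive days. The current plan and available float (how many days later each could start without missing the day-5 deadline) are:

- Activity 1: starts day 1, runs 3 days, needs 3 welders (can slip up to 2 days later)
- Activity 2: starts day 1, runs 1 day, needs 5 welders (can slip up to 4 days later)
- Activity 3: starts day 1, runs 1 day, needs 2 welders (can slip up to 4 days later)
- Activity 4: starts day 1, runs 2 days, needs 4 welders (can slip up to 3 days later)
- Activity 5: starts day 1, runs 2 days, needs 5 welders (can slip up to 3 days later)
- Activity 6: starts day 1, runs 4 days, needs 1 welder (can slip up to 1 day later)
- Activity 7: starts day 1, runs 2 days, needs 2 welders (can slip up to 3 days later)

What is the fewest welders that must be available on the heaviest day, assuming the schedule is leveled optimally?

Early-start (Activity 1@1, Activity 2@1, Activity 3@1, Activity 4@1, Activity 5@1, Activity 6@1, Activity 7@1) gives peak 22: d1:22  d2:15  d3:4  d4:1  d5:0.
Shift Activity 3→4, Activity 4→4, Activity 5→2, Activity 7→4.
Schedule Activity 1@1, Activity 2@1, Activity 3@4, Activity 4@4, Activity 5@2, Activity 6@1, Activity 7@4: d1:9  d2:9  d3:9  d4:9  d5:6 — peak 9.
Total welder-days = 42 over 5 days ⇒ peak ≥ ⌈42/5⌉ = 9, so 9 is optimal.

9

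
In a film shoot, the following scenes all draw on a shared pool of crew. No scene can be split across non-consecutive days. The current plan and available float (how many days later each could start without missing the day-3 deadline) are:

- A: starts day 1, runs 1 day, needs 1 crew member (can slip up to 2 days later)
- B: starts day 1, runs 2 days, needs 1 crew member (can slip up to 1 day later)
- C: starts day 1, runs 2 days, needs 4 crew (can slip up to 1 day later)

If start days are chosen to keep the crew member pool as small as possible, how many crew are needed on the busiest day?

5

Early-start (A@1, B@1, C@1) gives peak 6: d1:6  d2:5  d3:0.
Shift C→2.
Schedule A@1, B@1, C@2: d1:2  d2:5  d3:4 — peak 5.
No arrangement of the 12 feasible schedules does better.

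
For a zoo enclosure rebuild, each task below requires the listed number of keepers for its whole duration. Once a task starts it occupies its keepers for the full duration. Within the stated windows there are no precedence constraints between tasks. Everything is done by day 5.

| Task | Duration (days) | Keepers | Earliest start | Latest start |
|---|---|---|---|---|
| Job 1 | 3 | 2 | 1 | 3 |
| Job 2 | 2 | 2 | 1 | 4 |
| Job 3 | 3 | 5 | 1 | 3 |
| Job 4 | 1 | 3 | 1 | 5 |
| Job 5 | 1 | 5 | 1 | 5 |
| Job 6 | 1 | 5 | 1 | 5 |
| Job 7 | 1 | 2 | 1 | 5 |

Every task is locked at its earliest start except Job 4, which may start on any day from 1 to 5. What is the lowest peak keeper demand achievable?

21

Job 4@1: d1:24  d2:9  d3:7  d4:0  d5:0 → peak 24
Job 4@2: d1:21  d2:12  d3:7  d4:0  d5:0 → peak 21
Job 4@3: d1:21  d2:9  d3:10  d4:0  d5:0 → peak 21
Job 4@4: d1:21  d2:9  d3:7  d4:3  d5:0 → peak 21
Job 4@5: d1:21  d2:9  d3:7  d4:0  d5:3 → peak 21
Best is Job 4@2, peak 21.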